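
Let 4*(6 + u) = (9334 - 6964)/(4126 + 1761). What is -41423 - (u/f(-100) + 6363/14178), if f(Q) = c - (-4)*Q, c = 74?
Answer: -375709171682095/9069959612 ≈ -41423.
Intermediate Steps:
f(Q) = 74 + 4*Q (f(Q) = 74 - (-4)*Q = 74 + 4*Q)
u = -69459/11774 (u = -6 + ((9334 - 6964)/(4126 + 1761))/4 = -6 + (2370/5887)/4 = -6 + (2370*(1/5887))/4 = -6 + (1/4)*(2370/5887) = -6 + 1185/11774 = -69459/11774 ≈ -5.8994)
-41423 - (u/f(-100) + 6363/14178) = -41423 - (-69459/(11774*(74 + 4*(-100))) + 6363/14178) = -41423 - (-69459/(11774*(74 - 400)) + 6363*(1/14178)) = -41423 - (-69459/11774/(-326) + 2121/4726) = -41423 - (-69459/11774*(-1/326) + 2121/4726) = -41423 - (69459/3838324 + 2121/4726) = -41423 - 1*4234674219/9069959612 = -41423 - 4234674219/9069959612 = -375709171682095/9069959612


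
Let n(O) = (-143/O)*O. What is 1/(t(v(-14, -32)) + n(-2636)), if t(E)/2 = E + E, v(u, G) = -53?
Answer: -1/355 ≈ -0.0028169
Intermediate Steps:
t(E) = 4*E (t(E) = 2*(E + E) = 2*(2*E) = 4*E)
n(O) = -143
1/(t(v(-14, -32)) + n(-2636)) = 1/(4*(-53) - 143) = 1/(-212 - 143) = 1/(-355) = -1/355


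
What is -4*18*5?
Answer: -360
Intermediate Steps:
-4*18*5 = -72*5 = -360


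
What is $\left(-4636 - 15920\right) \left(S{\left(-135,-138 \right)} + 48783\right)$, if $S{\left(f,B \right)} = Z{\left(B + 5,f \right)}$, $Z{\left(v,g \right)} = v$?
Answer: $-1000049400$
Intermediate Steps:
$S{\left(f,B \right)} = 5 + B$ ($S{\left(f,B \right)} = B + 5 = 5 + B$)
$\left(-4636 - 15920\right) \left(S{\left(-135,-138 \right)} + 48783\right) = \left(-4636 - 15920\right) \left(\left(5 - 138\right) + 48783\right) = - 20556 \left(-133 + 48783\right) = \left(-20556\right) 48650 = -1000049400$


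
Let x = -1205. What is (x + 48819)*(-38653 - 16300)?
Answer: -2616532142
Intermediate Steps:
(x + 48819)*(-38653 - 16300) = (-1205 + 48819)*(-38653 - 16300) = 47614*(-54953) = -2616532142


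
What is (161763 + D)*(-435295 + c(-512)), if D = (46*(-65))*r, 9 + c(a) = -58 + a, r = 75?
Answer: 27236458638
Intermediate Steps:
c(a) = -67 + a (c(a) = -9 + (-58 + a) = -67 + a)
D = -224250 (D = (46*(-65))*75 = -2990*75 = -224250)
(161763 + D)*(-435295 + c(-512)) = (161763 - 224250)*(-435295 + (-67 - 512)) = -62487*(-435295 - 579) = -62487*(-435874) = 27236458638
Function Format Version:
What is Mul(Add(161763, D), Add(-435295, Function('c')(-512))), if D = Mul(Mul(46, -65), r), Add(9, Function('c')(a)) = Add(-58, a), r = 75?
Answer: 27236458638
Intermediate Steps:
Function('c')(a) = Add(-67, a) (Function('c')(a) = Add(-9, Add(-58, a)) = Add(-67, a))
D = -224250 (D = Mul(Mul(46, -65), 75) = Mul(-2990, 75) = -224250)
Mul(Add(161763, D), Add(-435295, Function('c')(-512))) = Mul(Add(161763, -224250), Add(-435295, Add(-67, -512))) = Mul(-62487, Add(-435295, -579)) = Mul(-62487, -435874) = 27236458638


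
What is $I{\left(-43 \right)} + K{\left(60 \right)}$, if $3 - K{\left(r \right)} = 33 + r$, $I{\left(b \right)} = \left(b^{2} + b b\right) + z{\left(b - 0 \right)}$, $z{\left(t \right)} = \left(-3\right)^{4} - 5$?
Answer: $3684$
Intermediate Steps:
$z{\left(t \right)} = 76$ ($z{\left(t \right)} = 81 - 5 = 76$)
$I{\left(b \right)} = 76 + 2 b^{2}$ ($I{\left(b \right)} = \left(b^{2} + b b\right) + 76 = \left(b^{2} + b^{2}\right) + 76 = 2 b^{2} + 76 = 76 + 2 b^{2}$)
$K{\left(r \right)} = -30 - r$ ($K{\left(r \right)} = 3 - \left(33 + r\right) = -30 - r$)
$I{\left(-43 \right)} + K{\left(60 \right)} = \left(76 + 2 \left(-43\right)^{2}\right) - 90 = \left(76 + 2 \cdot 1849\right) - 90 = \left(76 + 3698\right) - 90 = 3774 - 90 = 3684$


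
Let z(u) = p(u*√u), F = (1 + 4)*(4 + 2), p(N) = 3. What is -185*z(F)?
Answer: -555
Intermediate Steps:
F = 30 (F = 5*6 = 30)
z(u) = 3
-185*z(F) = -185*3 = -555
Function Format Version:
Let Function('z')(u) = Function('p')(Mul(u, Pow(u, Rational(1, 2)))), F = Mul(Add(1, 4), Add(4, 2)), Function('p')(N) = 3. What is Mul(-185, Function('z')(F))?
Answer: -555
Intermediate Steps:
F = 30 (F = Mul(5, 6) = 30)
Function('z')(u) = 3
Mul(-185, Function('z')(F)) = Mul(-185, 3) = -555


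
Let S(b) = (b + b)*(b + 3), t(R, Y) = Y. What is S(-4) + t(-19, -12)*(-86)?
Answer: 1040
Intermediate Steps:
S(b) = 2*b*(3 + b) (S(b) = (2*b)*(3 + b) = 2*b*(3 + b))
S(-4) + t(-19, -12)*(-86) = 2*(-4)*(3 - 4) - 12*(-86) = 2*(-4)*(-1) + 1032 = 8 + 1032 = 1040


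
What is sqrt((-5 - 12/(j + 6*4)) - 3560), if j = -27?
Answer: I*sqrt(3561) ≈ 59.674*I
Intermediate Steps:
sqrt((-5 - 12/(j + 6*4)) - 3560) = sqrt((-5 - 12/(-27 + 6*4)) - 3560) = sqrt((-5 - 12/(-27 + 24)) - 3560) = sqrt((-5 - 12/(-3)) - 3560) = sqrt((-5 - 12*(-1/3)) - 3560) = sqrt((-5 + 4) - 3560) = sqrt(-1 - 3560) = sqrt(-3561) = I*sqrt(3561)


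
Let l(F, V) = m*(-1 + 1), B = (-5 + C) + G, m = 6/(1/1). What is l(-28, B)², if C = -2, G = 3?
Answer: 0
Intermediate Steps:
m = 6 (m = 6/1 = 6*1 = 6)
B = -4 (B = (-5 - 2) + 3 = -7 + 3 = -4)
l(F, V) = 0 (l(F, V) = 6*(-1 + 1) = 6*0 = 0)
l(-28, B)² = 0² = 0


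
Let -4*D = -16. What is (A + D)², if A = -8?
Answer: 16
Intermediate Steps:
D = 4 (D = -¼*(-16) = 4)
(A + D)² = (-8 + 4)² = (-4)² = 16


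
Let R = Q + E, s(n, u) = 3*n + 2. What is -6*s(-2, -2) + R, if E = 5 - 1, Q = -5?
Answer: 23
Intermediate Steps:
E = 4
s(n, u) = 2 + 3*n
R = -1 (R = -5 + 4 = -1)
-6*s(-2, -2) + R = -6*(2 + 3*(-2)) - 1 = -6*(2 - 6) - 1 = -6*(-4) - 1 = 24 - 1 = 23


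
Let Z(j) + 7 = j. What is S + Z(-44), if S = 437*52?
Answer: 22673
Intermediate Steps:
Z(j) = -7 + j
S = 22724
S + Z(-44) = 22724 + (-7 - 44) = 22724 - 51 = 22673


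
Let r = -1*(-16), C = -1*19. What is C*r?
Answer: -304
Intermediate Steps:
C = -19
r = 16
C*r = -19*16 = -304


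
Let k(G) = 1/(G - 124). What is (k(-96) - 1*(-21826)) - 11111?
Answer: 2357299/220 ≈ 10715.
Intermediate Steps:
k(G) = 1/(-124 + G)
(k(-96) - 1*(-21826)) - 11111 = (1/(-124 - 96) - 1*(-21826)) - 11111 = (1/(-220) + 21826) - 11111 = (-1/220 + 21826) - 11111 = 4801719/220 - 11111 = 2357299/220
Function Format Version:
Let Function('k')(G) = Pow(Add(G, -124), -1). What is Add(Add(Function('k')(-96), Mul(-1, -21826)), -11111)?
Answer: Rational(2357299, 220) ≈ 10715.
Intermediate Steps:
Function('k')(G) = Pow(Add(-124, G), -1)
Add(Add(Function('k')(-96), Mul(-1, -21826)), -11111) = Add(Add(Pow(Add(-124, -96), -1), Mul(-1, -21826)), -11111) = Add(Add(Pow(-220, -1), 21826), -11111) = Add(Add(Rational(-1, 220), 21826), -11111) = Add(Rational(4801719, 220), -11111) = Rational(2357299, 220)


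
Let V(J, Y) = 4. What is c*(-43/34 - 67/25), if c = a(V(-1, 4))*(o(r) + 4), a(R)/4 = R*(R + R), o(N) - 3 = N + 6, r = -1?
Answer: -2575104/425 ≈ -6059.1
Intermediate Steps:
o(N) = 9 + N (o(N) = 3 + (N + 6) = 3 + (6 + N) = 9 + N)
a(R) = 8*R² (a(R) = 4*(R*(R + R)) = 4*(R*(2*R)) = 4*(2*R²) = 8*R²)
c = 1536 (c = (8*4²)*((9 - 1) + 4) = (8*16)*(8 + 4) = 128*12 = 1536)
c*(-43/34 - 67/25) = 1536*(-43/34 - 67/25) = 1536*(-3353/850) = -2575104/425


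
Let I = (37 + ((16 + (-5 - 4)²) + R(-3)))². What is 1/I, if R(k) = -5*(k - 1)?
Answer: 1/23716 ≈ 4.2166e-5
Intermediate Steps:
R(k) = 5 - 5*k (R(k) = -5*(-1 + k) = 5 - 5*k)
I = 23716 (I = (37 + ((16 + (-5 - 4)²) + (5 - 5*(-3))))² = (37 + ((16 + (-9)²) + (5 + 15)))² = (37 + ((16 + 81) + 20))² = (37 + (97 + 20))² = (37 + 117)² = 154² = 23716)
1/I = 1/23716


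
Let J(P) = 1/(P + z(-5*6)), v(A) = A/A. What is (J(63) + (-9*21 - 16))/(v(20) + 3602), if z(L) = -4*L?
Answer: -37514/659349 ≈ -0.056895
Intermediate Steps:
v(A) = 1
J(P) = 1/(120 + P) (J(P) = 1/(P - (-20)*6) = 1/(P - 4*(-30)) = 1/(P + 120) = 1/(120 + P))
(J(63) + (-9*21 - 16))/(v(20) + 3602) = (1/(120 + 63) + (-9*21 - 16))/(1 + 3602) = (1/183 + (-189 - 16))/3603 = (1/183 - 205)*(1/3603) = -37514/183*1/3603 = -37514/659349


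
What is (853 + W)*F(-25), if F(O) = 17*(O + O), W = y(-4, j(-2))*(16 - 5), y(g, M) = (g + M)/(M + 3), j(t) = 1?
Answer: -1436075/2 ≈ -7.1804e+5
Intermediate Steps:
y(g, M) = (M + g)/(3 + M)
W = -33/4 (W = ((1 - 4)/(3 + 1))*(16 - 5) = (-3/4)*11 = ((¼)*(-3))*11 = -¾*11 = -33/4 ≈ -8.2500)
F(O) = 34*O (F(O) = 17*(2*O) = 34*O)
(853 + W)*F(-25) = (853 - 33/4)*(34*(-25)) = (3379/4)*(-850) = -1436075/2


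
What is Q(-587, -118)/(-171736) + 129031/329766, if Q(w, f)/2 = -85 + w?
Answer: 2825309165/7079086722 ≈ 0.39911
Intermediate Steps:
Q(w, f) = -170 + 2*w (Q(w, f) = 2*(-85 + w) = -170 + 2*w)
Q(-587, -118)/(-171736) + 129031/329766 = (-170 + 2*(-587))/(-171736) + 129031/329766 = (-170 - 1174)*(-1/171736) + 129031*(1/329766) = -1344*(-1/171736) + 129031/329766 = 168/21467 + 129031/329766 = 2825309165/7079086722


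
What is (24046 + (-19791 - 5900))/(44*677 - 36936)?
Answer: 1645/7148 ≈ 0.23013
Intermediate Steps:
(24046 + (-19791 - 5900))/(44*677 - 36936) = (24046 - 25691)/(29788 - 36936) = -1645/(-7148) = -1645*(-1/7148) = 1645/7148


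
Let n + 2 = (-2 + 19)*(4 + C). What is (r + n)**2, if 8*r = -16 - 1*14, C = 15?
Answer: 1610361/16 ≈ 1.0065e+5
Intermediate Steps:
n = 321 (n = -2 + (-2 + 19)*(4 + 15) = -2 + 17*19 = -2 + 323 = 321)
r = -15/4 (r = (-16 - 1*14)/8 = (-16 - 14)/8 = (1/8)*(-30) = -15/4 ≈ -3.7500)
(r + n)**2 = (-15/4 + 321)**2 = (1269/4)**2 = 1610361/16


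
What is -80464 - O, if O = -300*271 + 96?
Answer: 740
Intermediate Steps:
O = -81204 (O = -81300 + 96 = -81204)
-80464 - O = -80464 - 1*(-81204) = -80464 + 81204 = 740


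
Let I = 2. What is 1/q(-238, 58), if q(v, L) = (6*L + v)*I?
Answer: 1/220 ≈ 0.0045455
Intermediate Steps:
q(v, L) = 2*v + 12*L (q(v, L) = (6*L + v)*2 = (v + 6*L)*2 = 2*v + 12*L)
1/q(-238, 58) = 1/(2*(-238) + 12*58) = 1/(-476 + 696) = 1/220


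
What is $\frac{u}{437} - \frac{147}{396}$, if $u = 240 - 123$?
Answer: $- \frac{5969}{57684} \approx -0.10348$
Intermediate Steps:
$u = 117$ ($u = 240 - 123 = 117$)
$\frac{u}{437} - \frac{147}{396} = \frac{117}{437} - \frac{147}{396} = 117 \cdot \frac{1}{437} - \frac{49}{132} = \frac{117}{437} - \frac{49}{132} = - \frac{5969}{57684}$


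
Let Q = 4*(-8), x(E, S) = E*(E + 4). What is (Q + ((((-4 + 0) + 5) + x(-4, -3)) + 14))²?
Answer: 289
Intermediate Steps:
x(E, S) = E*(4 + E)
Q = -32
(Q + ((((-4 + 0) + 5) + x(-4, -3)) + 14))² = (-32 + ((((-4 + 0) + 5) - 4*(4 - 4)) + 14))² = (-32 + (((-4 + 5) - 4*0) + 14))² = (-32 + ((1 + 0) + 14))² = (-32 + (1 + 14))² = (-32 + 15)² = (-17)² = 289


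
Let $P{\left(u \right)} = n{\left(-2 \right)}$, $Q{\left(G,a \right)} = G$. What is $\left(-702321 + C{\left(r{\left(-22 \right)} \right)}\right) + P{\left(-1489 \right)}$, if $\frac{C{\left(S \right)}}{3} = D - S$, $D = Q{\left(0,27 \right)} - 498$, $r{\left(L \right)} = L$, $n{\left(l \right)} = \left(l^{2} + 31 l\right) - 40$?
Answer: $-703847$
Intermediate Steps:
$n{\left(l \right)} = -40 + l^{2} + 31 l$
$D = -498$ ($D = 0 - 498 = -498$)
$P{\left(u \right)} = -98$ ($P{\left(u \right)} = -40 + \left(-2\right)^{2} + 31 \left(-2\right) = -40 + 4 - 62 = -98$)
$C{\left(S \right)} = -1494 - 3 S$ ($C{\left(S \right)} = 3 \left(-498 - S\right) = -1494 - 3 S$)
$\left(-702321 + C{\left(r{\left(-22 \right)} \right)}\right) + P{\left(-1489 \right)} = \left(-702321 - 1428\right) - 98 = -703749 - 98 = -703847$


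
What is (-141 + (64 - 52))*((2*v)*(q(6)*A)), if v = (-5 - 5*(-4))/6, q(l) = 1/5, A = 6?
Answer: -774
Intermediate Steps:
q(l) = ⅕
v = 5/2 (v = (-5 + 20)*(⅙) = 15*(⅙) = 5/2 ≈ 2.5000)
(-141 + (64 - 52))*((2*v)*(q(6)*A)) = (-141 + (64 - 52))*((2*(5/2))*((⅕)*6)) = (-141 + 12)*(5*(6/5)) = -129*6 = -774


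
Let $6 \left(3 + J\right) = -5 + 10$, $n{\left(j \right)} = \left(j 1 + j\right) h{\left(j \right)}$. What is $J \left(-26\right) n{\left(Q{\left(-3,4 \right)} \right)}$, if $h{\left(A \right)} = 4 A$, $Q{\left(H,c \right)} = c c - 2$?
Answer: $\frac{264992}{3} \approx 88331.0$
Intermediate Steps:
$Q{\left(H,c \right)} = -2 + c^{2}$ ($Q{\left(H,c \right)} = c^{2} - 2 = -2 + c^{2}$)
$n{\left(j \right)} = 8 j^{2}$ ($n{\left(j \right)} = \left(j 1 + j\right) 4 j = \left(j + j\right) 4 j = 2 j 4 j = 8 j^{2}$)
$J = - \frac{13}{6}$ ($J = -3 + \frac{-5 + 10}{6} = -3 + \frac{1}{6} \cdot 5 = -3 + \frac{5}{6} = - \frac{13}{6} \approx -2.1667$)
$J \left(-26\right) n{\left(Q{\left(-3,4 \right)} \right)} = \left(- \frac{13}{6}\right) \left(-26\right) 8 \left(-2 + 4^{2}\right)^{2} = \frac{169 \cdot 8 \left(-2 + 16\right)^{2}}{3} = \frac{169 \cdot 8 \cdot 14^{2}}{3} = \frac{169 \cdot 8 \cdot 196}{3} = \frac{169}{3} \cdot 1568 = \frac{264992}{3}$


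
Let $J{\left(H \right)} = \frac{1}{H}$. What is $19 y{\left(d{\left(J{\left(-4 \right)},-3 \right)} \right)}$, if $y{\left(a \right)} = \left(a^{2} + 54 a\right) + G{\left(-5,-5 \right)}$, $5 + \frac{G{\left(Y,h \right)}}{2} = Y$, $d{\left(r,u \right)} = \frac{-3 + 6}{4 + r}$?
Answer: $\frac{11324}{25} \approx 452.96$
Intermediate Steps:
$d{\left(r,u \right)} = \frac{3}{4 + r}$
$G{\left(Y,h \right)} = -10 + 2 Y$
$y{\left(a \right)} = -20 + a^{2} + 54 a$ ($y{\left(a \right)} = \left(a^{2} + 54 a\right) + \left(-10 + 2 \left(-5\right)\right) = \left(a^{2} + 54 a\right) - 20 = -20 + a^{2} + 54 a$)
$19 y{\left(d{\left(J{\left(-4 \right)},-3 \right)} \right)} = 19 \left(-20 + \left(\frac{3}{4 + \frac{1}{-4}}\right)^{2} + 54 \frac{3}{4 + \frac{1}{-4}}\right) = 19 \left(-20 + \left(\frac{3}{4 - \frac{1}{4}}\right)^{2} + 54 \frac{3}{4 - \frac{1}{4}}\right) = 19 \left(-20 + \left(\frac{3}{\frac{15}{4}}\right)^{2} + 54 \frac{3}{\frac{15}{4}}\right) = 19 \left(-20 + \left(3 \cdot \frac{4}{15}\right)^{2} + 54 \cdot 3 \cdot \frac{4}{15}\right) = 19 \left(-20 + \left(\frac{4}{5}\right)^{2} + 54 \cdot \frac{4}{5}\right) = 19 \left(-20 + \frac{16}{25} + \frac{216}{5}\right) = 19 \cdot \frac{596}{25} = \frac{11324}{25}$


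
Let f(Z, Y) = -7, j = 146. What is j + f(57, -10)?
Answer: 139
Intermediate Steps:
j + f(57, -10) = 146 - 7 = 139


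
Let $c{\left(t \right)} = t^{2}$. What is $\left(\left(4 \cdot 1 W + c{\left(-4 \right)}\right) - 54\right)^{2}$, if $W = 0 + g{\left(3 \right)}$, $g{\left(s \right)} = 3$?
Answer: $676$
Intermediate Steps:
$W = 3$ ($W = 0 + 3 = 3$)
$\left(\left(4 \cdot 1 W + c{\left(-4 \right)}\right) - 54\right)^{2} = \left(\left(4 \cdot 1 \cdot 3 + \left(-4\right)^{2}\right) - 54\right)^{2} = \left(\left(4 \cdot 3 + 16\right) - 54\right)^{2} = \left(\left(12 + 16\right) - 54\right)^{2} = \left(28 - 54\right)^{2} = \left(-26\right)^{2} = 676$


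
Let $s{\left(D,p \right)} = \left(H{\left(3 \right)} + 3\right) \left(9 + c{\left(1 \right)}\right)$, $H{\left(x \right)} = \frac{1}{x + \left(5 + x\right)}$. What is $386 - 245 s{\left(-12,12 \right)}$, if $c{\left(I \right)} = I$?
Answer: $- \frac{79054}{11} \approx -7186.7$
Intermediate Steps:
$H{\left(x \right)} = \frac{1}{5 + 2 x}$
$s{\left(D,p \right)} = \frac{340}{11}$ ($s{\left(D,p \right)} = \left(\frac{1}{5 + 2 \cdot 3} + 3\right) \left(9 + 1\right) = \left(\frac{1}{5 + 6} + 3\right) 10 = \left(\frac{1}{11} + 3\right) 10 = \frac{34}{11} \cdot 10 = \frac{340}{11}$)
$386 - 245 s{\left(-12,12 \right)} = 386 - \frac{83300}{11} = - \frac{79054}{11}$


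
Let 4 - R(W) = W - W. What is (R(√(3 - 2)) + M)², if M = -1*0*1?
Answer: 16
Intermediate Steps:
R(W) = 4 (R(W) = 4 - (W - W) = 4 - 1*0 = 4 + 0 = 4)
M = 0 (M = 0*1 = 0)
(R(√(3 - 2)) + M)² = (4 + 0)² = 4² = 16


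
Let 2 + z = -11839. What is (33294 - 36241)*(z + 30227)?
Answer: -54183542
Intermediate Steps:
z = -11841 (z = -2 - 11839 = -11841)
(33294 - 36241)*(z + 30227) = (33294 - 36241)*(-11841 + 30227) = -2947*18386 = -54183542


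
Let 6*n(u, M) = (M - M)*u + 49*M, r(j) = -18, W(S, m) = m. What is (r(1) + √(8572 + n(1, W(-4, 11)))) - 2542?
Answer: -2560 + √311826/6 ≈ -2466.9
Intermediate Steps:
n(u, M) = 49*M/6 (n(u, M) = ((M - M)*u + 49*M)/6 = (0*u + 49*M)/6 = (0 + 49*M)/6 = (49*M)/6 = 49*M/6)
(r(1) + √(8572 + n(1, W(-4, 11)))) - 2542 = (-18 + √(8572 + (49/6)*11)) - 2542 = (-18 + √(8572 + 539/6)) - 2542 = (-18 + √(51971/6)) - 2542 = (-18 + √311826/6) - 2542 = -2560 + √311826/6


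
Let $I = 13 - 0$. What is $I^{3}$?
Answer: $2197$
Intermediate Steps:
$I = 13$ ($I = 13 + 0 = 13$)
$I^{3} = 13^{3} = 2197$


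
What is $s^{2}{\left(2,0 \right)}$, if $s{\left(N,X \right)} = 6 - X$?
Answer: $36$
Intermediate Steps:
$s^{2}{\left(2,0 \right)} = \left(6 - 0\right)^{2} = \left(6 + 0\right)^{2} = 6^{2} = 36$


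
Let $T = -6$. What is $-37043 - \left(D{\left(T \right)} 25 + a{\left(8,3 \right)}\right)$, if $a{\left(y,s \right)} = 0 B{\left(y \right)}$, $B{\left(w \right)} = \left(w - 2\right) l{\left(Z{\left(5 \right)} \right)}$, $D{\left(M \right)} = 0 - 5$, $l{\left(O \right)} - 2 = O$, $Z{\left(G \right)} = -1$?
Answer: $-36918$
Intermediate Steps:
$l{\left(O \right)} = 2 + O$
$D{\left(M \right)} = -5$ ($D{\left(M \right)} = 0 - 5 = -5$)
$B{\left(w \right)} = -2 + w$ ($B{\left(w \right)} = \left(w - 2\right) \left(2 - 1\right) = \left(-2 + w\right) 1 = -2 + w$)
$a{\left(y,s \right)} = 0$ ($a{\left(y,s \right)} = 0 \left(-2 + y\right) = 0$)
$-37043 - \left(D{\left(T \right)} 25 + a{\left(8,3 \right)}\right) = -37043 - \left(\left(-5\right) 25 + 0\right) = -37043 - \left(-125 + 0\right) = -37043 - -125 = -37043 + 125 = -36918$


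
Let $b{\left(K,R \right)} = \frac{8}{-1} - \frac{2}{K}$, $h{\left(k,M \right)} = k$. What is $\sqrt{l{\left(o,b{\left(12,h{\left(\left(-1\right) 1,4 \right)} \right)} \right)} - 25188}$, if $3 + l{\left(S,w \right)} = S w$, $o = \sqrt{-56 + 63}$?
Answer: $\frac{\sqrt{-906876 - 294 \sqrt{7}}}{6} \approx 158.78 i$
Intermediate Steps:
$b{\left(K,R \right)} = -8 - \frac{2}{K}$ ($b{\left(K,R \right)} = 8 \left(-1\right) - \frac{2}{K} = -8 - \frac{2}{K}$)
$o = \sqrt{7} \approx 2.6458$
$l{\left(S,w \right)} = -3 + S w$
$\sqrt{l{\left(o,b{\left(12,h{\left(\left(-1\right) 1,4 \right)} \right)} \right)} - 25188} = \sqrt{\left(-3 + \sqrt{7} \left(-8 - \frac{2}{12}\right)\right) - 25188} = \sqrt{\left(-3 + \sqrt{7} \left(-8 - \frac{1}{6}\right)\right) - 25188} = \sqrt{\left(-3 + \sqrt{7} \left(- \frac{49}{6}\right)\right) - 25188} = \sqrt{\left(-3 - \frac{49 \sqrt{7}}{6}\right) - 25188} = \sqrt{-25191 - \frac{49 \sqrt{7}}{6}}$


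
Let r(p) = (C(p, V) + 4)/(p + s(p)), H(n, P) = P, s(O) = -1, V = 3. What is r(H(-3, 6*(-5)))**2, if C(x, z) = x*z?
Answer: 7396/961 ≈ 7.6962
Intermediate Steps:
r(p) = (4 + 3*p)/(-1 + p) (r(p) = (p*3 + 4)/(p - 1) = (3*p + 4)/(-1 + p) = (4 + 3*p)/(-1 + p))
r(H(-3, 6*(-5)))**2 = ((4 + 3*(6*(-5)))/(-1 + 6*(-5)))**2 = ((4 + 3*(-30))/(-1 - 30))**2 = ((4 - 90)/(-31))**2 = (-1/31*(-86))**2 = (86/31)**2 = 7396/961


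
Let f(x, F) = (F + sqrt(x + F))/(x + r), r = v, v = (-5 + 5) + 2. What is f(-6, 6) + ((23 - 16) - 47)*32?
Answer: -2563/2 ≈ -1281.5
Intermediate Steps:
v = 2 (v = 0 + 2 = 2)
r = 2
f(x, F) = (F + sqrt(F + x))/(2 + x) (f(x, F) = (F + sqrt(x + F))/(x + 2) = (F + sqrt(F + x))/(2 + x))
f(-6, 6) + ((23 - 16) - 47)*32 = (6 + sqrt(6 - 6))/(2 - 6) + ((23 - 16) - 47)*32 = (6 + sqrt(0))/(-4) + (7 - 47)*32 = -(6 + 0)/4 - 40*32 = -1/4*6 - 1280 = -3/2 - 1280 = -2563/2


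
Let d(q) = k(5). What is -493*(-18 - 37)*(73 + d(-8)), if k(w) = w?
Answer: 2114970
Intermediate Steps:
d(q) = 5
-493*(-18 - 37)*(73 + d(-8)) = -493*(-18 - 37)*(73 + 5) = -(-27115)*78 = -493*(-4290) = 2114970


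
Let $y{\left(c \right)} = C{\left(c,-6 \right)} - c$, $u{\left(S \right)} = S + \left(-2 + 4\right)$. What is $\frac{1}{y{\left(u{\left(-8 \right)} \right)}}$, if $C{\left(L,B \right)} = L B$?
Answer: $\frac{1}{42} \approx 0.02381$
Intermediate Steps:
$C{\left(L,B \right)} = B L$
$u{\left(S \right)} = 2 + S$ ($u{\left(S \right)} = S + 2 = 2 + S$)
$y{\left(c \right)} = - 7 c$ ($y{\left(c \right)} = - 6 c - c = - 7 c$)
$\frac{1}{y{\left(u{\left(-8 \right)} \right)}} = \frac{1}{\left(-7\right) \left(2 - 8\right)} = \frac{1}{\left(-7\right) \left(-6\right)} = \frac{1}{42}$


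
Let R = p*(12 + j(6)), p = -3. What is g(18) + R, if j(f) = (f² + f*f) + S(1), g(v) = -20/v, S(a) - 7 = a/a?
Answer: -2494/9 ≈ -277.11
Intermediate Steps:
S(a) = 8 (S(a) = 7 + a/a = 7 + 1 = 8)
j(f) = 8 + 2*f² (j(f) = (f² + f*f) + 8 = (f² + f²) + 8 = 2*f² + 8 = 8 + 2*f²)
R = -276 (R = -3*(12 + (8 + 2*6²)) = -3*(12 + (8 + 2*36)) = -3*(12 + (8 + 72)) = -3*(12 + 80) = -3*92 = -276)
g(18) + R = -20/18 - 276 = -20*1/18 - 276 = -10/9 - 276 = -2494/9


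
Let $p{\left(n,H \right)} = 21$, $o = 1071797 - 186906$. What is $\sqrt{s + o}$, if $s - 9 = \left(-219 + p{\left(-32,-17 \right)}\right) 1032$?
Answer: $2 \sqrt{170141} \approx 824.96$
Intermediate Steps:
$o = 884891$ ($o = 1071797 - 186906 = 884891$)
$s = -204327$ ($s = 9 + \left(-219 + 21\right) 1032 = 9 - 204336 = -204327$)
$\sqrt{s + o} = \sqrt{-204327 + 884891} = \sqrt{680564} = 2 \sqrt{170141}$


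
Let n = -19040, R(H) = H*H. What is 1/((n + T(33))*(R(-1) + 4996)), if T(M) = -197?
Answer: -1/96127289 ≈ -1.0403e-8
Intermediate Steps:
R(H) = H²
1/((n + T(33))*(R(-1) + 4996)) = 1/((-19040 - 197)*((-1)² + 4996)) = 1/(-19237*(1 + 4996)) = 1/(-19237*4997) = 1/(-96127289) = -1/96127289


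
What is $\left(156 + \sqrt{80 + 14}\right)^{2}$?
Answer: $\left(156 + \sqrt{94}\right)^{2} \approx 27455.0$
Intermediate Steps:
$\left(156 + \sqrt{80 + 14}\right)^{2} = \left(156 + \sqrt{94}\right)^{2}$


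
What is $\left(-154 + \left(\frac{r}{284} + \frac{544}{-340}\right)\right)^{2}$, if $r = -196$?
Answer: $\frac{3078363289}{126025} \approx 24427.0$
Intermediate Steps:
$\left(-154 + \left(\frac{r}{284} + \frac{544}{-340}\right)\right)^{2} = \left(-154 + \left(- \frac{196}{284} + \frac{544}{-340}\right)\right)^{2} = \left(-154 + \left(\left(-196\right) \frac{1}{284} + 544 \left(- \frac{1}{340}\right)\right)\right)^{2} = \left(-154 - \frac{813}{355}\right)^{2} = \left(- \frac{55483}{355}\right)^{2} = \frac{3078363289}{126025}$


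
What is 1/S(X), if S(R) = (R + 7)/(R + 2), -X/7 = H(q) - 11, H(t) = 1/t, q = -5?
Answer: 402/427 ≈ 0.94145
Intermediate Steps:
H(t) = 1/t
X = 392/5 (X = -7*(1/(-5) - 11) = -7*(-⅕ - 11) = -7*(-56/5) = 392/5 ≈ 78.400)
S(R) = (7 + R)/(2 + R)
1/S(X) = 1/((7 + 392/5)/(2 + 392/5)) = 1/((427/5)/(402/5)) = 1/((5/402)*(427/5)) = 1/(427/402) = 402/427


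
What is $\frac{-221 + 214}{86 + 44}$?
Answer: $- \frac{7}{130} \approx -0.053846$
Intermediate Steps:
$\frac{-221 + 214}{86 + 44} = \frac{1}{130} \left(-7\right) = - \frac{7}{130}$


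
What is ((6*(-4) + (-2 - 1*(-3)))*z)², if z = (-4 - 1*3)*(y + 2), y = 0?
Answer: 103684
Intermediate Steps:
z = -14 (z = (-4 - 1*3)*(0 + 2) = (-4 - 3)*2 = -7*2 = -14)
((6*(-4) + (-2 - 1*(-3)))*z)² = ((6*(-4) + (-2 - 1*(-3)))*(-14))² = ((-24 + (-2 + 3))*(-14))² = ((-24 + 1)*(-14))² = (-23*(-14))² = 322² = 103684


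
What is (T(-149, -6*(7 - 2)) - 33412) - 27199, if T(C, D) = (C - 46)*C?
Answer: -31556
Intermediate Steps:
T(C, D) = C*(-46 + C) (T(C, D) = (-46 + C)*C = C*(-46 + C))
(T(-149, -6*(7 - 2)) - 33412) - 27199 = (-149*(-46 - 149) - 33412) - 27199 = (-149*(-195) - 33412) - 27199 = (29055 - 33412) - 27199 = -4357 - 27199 = -31556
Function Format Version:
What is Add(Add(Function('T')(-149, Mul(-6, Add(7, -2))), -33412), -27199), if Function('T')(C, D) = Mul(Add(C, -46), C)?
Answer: -31556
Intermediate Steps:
Function('T')(C, D) = Mul(C, Add(-46, C)) (Function('T')(C, D) = Mul(Add(-46, C), C) = Mul(C, Add(-46, C)))
Add(Add(Function('T')(-149, Mul(-6, Add(7, -2))), -33412), -27199) = Add(Add(Mul(-149, Add(-46, -149)), -33412), -27199) = Add(Add(Mul(-149, -195), -33412), -27199) = Add(Add(29055, -33412), -27199) = Add(-4357, -27199) = -31556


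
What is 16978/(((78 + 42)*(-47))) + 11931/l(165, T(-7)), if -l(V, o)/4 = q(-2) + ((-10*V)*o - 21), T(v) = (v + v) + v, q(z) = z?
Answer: -151179979/48824070 ≈ -3.0964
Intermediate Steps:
T(v) = 3*v (T(v) = 2*v + v = 3*v)
l(V, o) = 92 + 40*V*o (l(V, o) = -4*(-2 + ((-10*V)*o - 21)) = -4*(-2 + (-10*V*o - 21)) = -4*(-2 + (-21 - 10*V*o)) = -4*(-23 - 10*V*o) = 92 + 40*V*o)
16978/(((78 + 42)*(-47))) + 11931/l(165, T(-7)) = 16978/(((78 + 42)*(-47))) + 11931/(92 + 40*165*(3*(-7))) = 16978/((120*(-47))) + 11931/(92 + 40*165*(-21)) = 16978/(-5640) + 11931/(92 - 138600) = 16978*(-1/5640) + 11931/(-138508) = -8489/2820 + 11931*(-1/138508) = -8489/2820 - 11931/138508 = -151179979/48824070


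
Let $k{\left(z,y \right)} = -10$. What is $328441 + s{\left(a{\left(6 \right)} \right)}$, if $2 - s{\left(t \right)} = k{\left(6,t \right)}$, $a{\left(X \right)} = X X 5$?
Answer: $328453$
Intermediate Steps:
$a{\left(X \right)} = 5 X^{2}$ ($a{\left(X \right)} = X^{2} \cdot 5 = 5 X^{2}$)
$s{\left(t \right)} = 12$ ($s{\left(t \right)} = 2 - -10 = 2 + 10 = 12$)
$328441 + s{\left(a{\left(6 \right)} \right)} = 328441 + 12 = 328453$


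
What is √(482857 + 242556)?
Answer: √725413 ≈ 851.71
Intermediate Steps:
√(482857 + 242556) = √725413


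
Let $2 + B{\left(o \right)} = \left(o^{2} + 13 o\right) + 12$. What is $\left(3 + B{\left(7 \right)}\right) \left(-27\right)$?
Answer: $-4131$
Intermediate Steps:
$B{\left(o \right)} = 10 + o^{2} + 13 o$ ($B{\left(o \right)} = -2 + \left(\left(o^{2} + 13 o\right) + 12\right) = -2 + \left(12 + o^{2} + 13 o\right) = 10 + o^{2} + 13 o$)
$\left(3 + B{\left(7 \right)}\right) \left(-27\right) = \left(3 + \left(10 + 7^{2} + 13 \cdot 7\right)\right) \left(-27\right) = \left(3 + \left(10 + 49 + 91\right)\right) \left(-27\right) = \left(3 + 150\right) \left(-27\right) = 153 \left(-27\right) = -4131$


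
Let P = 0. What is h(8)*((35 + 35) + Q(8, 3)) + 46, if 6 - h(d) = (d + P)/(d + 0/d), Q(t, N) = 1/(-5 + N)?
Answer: 787/2 ≈ 393.50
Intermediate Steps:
h(d) = 5 (h(d) = 6 - (d + 0)/(d + 0/d) = 6 - d/(d + 0) = 6 - d/d = 6 - 1*1 = 6 - 1 = 5)
h(8)*((35 + 35) + Q(8, 3)) + 46 = 5*((35 + 35) + 1/(-5 + 3)) + 46 = 5*(70 + 1/(-2)) + 46 = 5*(70 - 1/2) + 46 = 5*(139/2) + 46 = 695/2 + 46 = 787/2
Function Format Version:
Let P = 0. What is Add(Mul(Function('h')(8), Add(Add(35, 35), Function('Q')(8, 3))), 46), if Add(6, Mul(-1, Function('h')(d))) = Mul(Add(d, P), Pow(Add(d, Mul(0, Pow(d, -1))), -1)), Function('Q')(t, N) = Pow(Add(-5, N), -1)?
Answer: Rational(787, 2) ≈ 393.50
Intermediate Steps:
Function('h')(d) = 5 (Function('h')(d) = Add(6, Mul(-1, Mul(Add(d, 0), Pow(Add(d, Mul(0, Pow(d, -1))), -1)))) = Add(6, Mul(-1, Mul(d, Pow(Add(d, 0), -1)))) = Add(6, Mul(-1, Mul(d, Pow(d, -1)))) = Add(6, Mul(-1, 1)) = Add(6, -1) = 5)
Add(Mul(Function('h')(8), Add(Add(35, 35), Function('Q')(8, 3))), 46) = Add(Mul(5, Add(Add(35, 35), Pow(Add(-5, 3), -1))), 46) = Add(Mul(5, Add(70, Pow(-2, -1))), 46) = Add(Mul(5, Add(70, Rational(-1, 2))), 46) = Add(Mul(5, Rational(139, 2)), 46) = Add(Rational(695, 2), 46) = Rational(787, 2)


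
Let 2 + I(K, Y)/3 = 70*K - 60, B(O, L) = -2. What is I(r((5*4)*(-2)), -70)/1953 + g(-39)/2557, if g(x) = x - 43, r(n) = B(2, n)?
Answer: -569896/1664607 ≈ -0.34236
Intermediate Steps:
r(n) = -2
I(K, Y) = -186 + 210*K (I(K, Y) = -6 + 3*(70*K - 60) = -6 + 3*(-60 + 70*K) = -6 + (-180 + 210*K) = -186 + 210*K)
g(x) = -43 + x
I(r((5*4)*(-2)), -70)/1953 + g(-39)/2557 = (-186 + 210*(-2))/1953 + (-43 - 39)/2557 = (-186 - 420)*(1/1953) - 82*1/2557 = -606*1/1953 - 82/2557 = -202/651 - 82/2557 = -569896/1664607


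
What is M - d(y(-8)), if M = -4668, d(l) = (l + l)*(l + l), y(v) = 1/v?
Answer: -74689/16 ≈ -4668.1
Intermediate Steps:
d(l) = 4*l**2 (d(l) = (2*l)*(2*l) = 4*l**2)
M - d(y(-8)) = -4668 - 4*(1/(-8))**2 = -4668 - 4*(-1/8)**2 = -4668 - 4/64 = -4668 - 1*1/16 = -4668 - 1/16 = -74689/16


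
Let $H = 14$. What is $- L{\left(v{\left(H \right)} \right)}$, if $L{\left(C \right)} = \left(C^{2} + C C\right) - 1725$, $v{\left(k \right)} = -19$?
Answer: $1003$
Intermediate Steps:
$L{\left(C \right)} = -1725 + 2 C^{2}$ ($L{\left(C \right)} = \left(C^{2} + C^{2}\right) - 1725 = 2 C^{2} - 1725 = -1725 + 2 C^{2}$)
$- L{\left(v{\left(H \right)} \right)} = - (-1725 + 2 \left(-19\right)^{2}) = - (-1725 + 2 \cdot 361) = - (-1725 + 722) = \left(-1\right) \left(-1003\right) = 1003$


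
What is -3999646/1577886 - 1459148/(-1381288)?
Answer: -402786727865/272439374646 ≈ -1.4784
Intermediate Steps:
-3999646/1577886 - 1459148/(-1381288) = -3999646*1/1577886 - 1459148*(-1/1381288) = -1999823/788943 + 364787/345322 = -402786727865/272439374646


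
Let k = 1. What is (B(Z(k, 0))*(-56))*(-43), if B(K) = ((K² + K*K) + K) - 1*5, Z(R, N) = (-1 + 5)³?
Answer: 19868408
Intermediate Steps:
Z(R, N) = 64 (Z(R, N) = 4³ = 64)
B(K) = -5 + K + 2*K² (B(K) = ((K² + K²) + K) - 5 = (2*K² + K) - 5 = (K + 2*K²) - 5 = -5 + K + 2*K²)
(B(Z(k, 0))*(-56))*(-43) = ((-5 + 64 + 2*64²)*(-56))*(-43) = ((-5 + 64 + 2*4096)*(-56))*(-43) = ((-5 + 64 + 8192)*(-56))*(-43) = (8251*(-56))*(-43) = -462056*(-43) = 19868408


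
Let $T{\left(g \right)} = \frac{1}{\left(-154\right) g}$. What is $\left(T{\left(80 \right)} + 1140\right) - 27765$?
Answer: $- \frac{328020001}{12320} \approx -26625.0$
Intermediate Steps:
$T{\left(g \right)} = - \frac{1}{154 g}$
$\left(T{\left(80 \right)} + 1140\right) - 27765 = \left(- \frac{1}{154 \cdot 80} + 1140\right) - 27765 = \left(\left(- \frac{1}{154}\right) \frac{1}{80} + 1140\right) - 27765 = \left(- \frac{1}{12320} + 1140\right) - 27765 = \frac{14044799}{12320} - 27765 = - \frac{328020001}{12320}$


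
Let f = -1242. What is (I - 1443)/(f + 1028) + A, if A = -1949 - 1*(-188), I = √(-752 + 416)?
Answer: -375411/214 - 2*I*√21/107 ≈ -1754.3 - 0.085656*I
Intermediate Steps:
I = 4*I*√21 (I = √(-336) = 4*I*√21 ≈ 18.33*I)
A = -1761 (A = -1949 + 188 = -1761)
(I - 1443)/(f + 1028) + A = (4*I*√21 - 1443)/(-1242 + 1028) - 1761 = (-1443 + 4*I*√21)/(-214) - 1761 = (-1443 + 4*I*√21)*(-1/214) - 1761 = (1443/214 - 2*I*√21/107) - 1761 = -375411/214 - 2*I*√21/107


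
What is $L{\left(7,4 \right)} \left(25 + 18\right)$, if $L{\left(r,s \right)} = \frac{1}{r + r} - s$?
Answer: $- \frac{2365}{14} \approx -168.93$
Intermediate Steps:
$L{\left(r,s \right)} = \frac{1}{2 r} - s$
$L{\left(7,4 \right)} \left(25 + 18\right) = \left(\frac{1}{2 \cdot 7} - 4\right) \left(25 + 18\right) = \left(\frac{1}{2} \cdot \frac{1}{7} - 4\right) 43 = \left(\frac{1}{14} - 4\right) 43 = \left(- \frac{55}{14}\right) 43 = - \frac{2365}{14}$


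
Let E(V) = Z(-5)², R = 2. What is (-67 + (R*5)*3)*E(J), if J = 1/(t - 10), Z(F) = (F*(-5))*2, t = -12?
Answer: -92500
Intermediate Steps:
Z(F) = -10*F (Z(F) = -5*F*2 = -10*F)
J = -1/22 (J = 1/(-12 - 10) = 1/(-22) = -1/22 ≈ -0.045455)
E(V) = 2500 (E(V) = (-10*(-5))² = 50² = 2500)
(-67 + (R*5)*3)*E(J) = (-67 + (2*5)*3)*2500 = (-67 + 10*3)*2500 = (-67 + 30)*2500 = -37*2500 = -92500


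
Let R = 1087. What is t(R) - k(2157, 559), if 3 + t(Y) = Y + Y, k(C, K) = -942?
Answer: 3113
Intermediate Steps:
t(Y) = -3 + 2*Y (t(Y) = -3 + (Y + Y) = -3 + 2*Y)
t(R) - k(2157, 559) = (-3 + 2*1087) - 1*(-942) = (-3 + 2174) + 942 = 2171 + 942 = 3113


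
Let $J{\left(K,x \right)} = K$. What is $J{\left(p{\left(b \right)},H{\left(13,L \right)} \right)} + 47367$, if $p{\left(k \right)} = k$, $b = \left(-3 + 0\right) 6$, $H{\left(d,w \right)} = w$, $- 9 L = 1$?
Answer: $47349$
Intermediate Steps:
$L = - \frac{1}{9}$ ($L = \left(- \frac{1}{9}\right) 1 = - \frac{1}{9} \approx -0.11111$)
$b = -18$ ($b = \left(-3\right) 6 = -18$)
$J{\left(p{\left(b \right)},H{\left(13,L \right)} \right)} + 47367 = -18 + 47367 = 47349$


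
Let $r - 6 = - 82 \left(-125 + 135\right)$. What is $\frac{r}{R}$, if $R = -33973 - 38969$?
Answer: $\frac{407}{36471} \approx 0.01116$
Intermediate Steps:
$R = -72942$
$r = -814$ ($r = 6 - 82 \left(-125 + 135\right) = 6 - 820 = -814$)
$\frac{r}{R} = - \frac{814}{-72942} = \left(-814\right) \left(- \frac{1}{72942}\right) = \frac{407}{36471}$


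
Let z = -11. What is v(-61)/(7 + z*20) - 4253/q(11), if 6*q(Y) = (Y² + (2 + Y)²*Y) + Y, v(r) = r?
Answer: -5313883/424083 ≈ -12.530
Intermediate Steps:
q(Y) = Y/6 + Y²/6 + Y*(2 + Y)²/6 (q(Y) = ((Y² + (2 + Y)²*Y) + Y)/6 = ((Y² + Y*(2 + Y)²) + Y)/6 = (Y + Y² + Y*(2 + Y)²)/6 = Y/6 + Y²/6 + Y*(2 + Y)²/6)
v(-61)/(7 + z*20) - 4253/q(11) = -61/(7 - 11*20) - 4253*6/(11*(1 + 11 + (2 + 11)²)) = -61/(7 - 220) - 4253*6/(11*(1 + 11 + 13²)) = -61/(-213) - 4253*6/(11*(1 + 11 + 169)) = -61*(-1/213) - 4253/((⅙)*11*181) = 61/213 - 4253/1991/6 = 61/213 - 4253*6/1991 = 61/213 - 25518/1991 = -5313883/424083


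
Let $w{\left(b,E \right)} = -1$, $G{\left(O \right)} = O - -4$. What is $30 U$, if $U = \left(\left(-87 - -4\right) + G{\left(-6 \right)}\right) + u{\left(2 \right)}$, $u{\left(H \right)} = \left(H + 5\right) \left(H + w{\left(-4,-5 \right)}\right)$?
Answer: $-2340$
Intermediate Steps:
$G{\left(O \right)} = 4 + O$ ($G{\left(O \right)} = O + 4 = 4 + O$)
$u{\left(H \right)} = \left(-1 + H\right) \left(5 + H\right)$ ($u{\left(H \right)} = \left(H + 5\right) \left(H - 1\right) = \left(5 + H\right) \left(-1 + H\right) = \left(-1 + H\right) \left(5 + H\right)$)
$U = -78$ ($U = \left(\left(-87 - -4\right) + \left(4 - 6\right)\right) + \left(-5 + 2^{2} + 4 \cdot 2\right) = \left(\left(-87 + 4\right) - 2\right) + \left(-5 + 4 + 8\right) = \left(-83 - 2\right) + 7 = -85 + 7 = -78$)
$30 U = 30 \left(-78\right) = -2340$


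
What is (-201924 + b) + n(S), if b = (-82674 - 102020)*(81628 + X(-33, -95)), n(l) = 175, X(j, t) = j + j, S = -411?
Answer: -15064213777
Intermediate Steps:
X(j, t) = 2*j
b = -15064012028 (b = (-82674 - 102020)*(81628 + 2*(-33)) = -184694*(81628 - 66) = -184694*81562 = -15064012028)
(-201924 + b) + n(S) = (-201924 - 15064012028) + 175 = -15064213952 + 175 = -15064213777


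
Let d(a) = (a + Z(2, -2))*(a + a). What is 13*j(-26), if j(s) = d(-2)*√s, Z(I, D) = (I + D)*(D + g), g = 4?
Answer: 104*I*√26 ≈ 530.3*I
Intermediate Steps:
Z(I, D) = (4 + D)*(D + I) (Z(I, D) = (I + D)*(D + 4) = (D + I)*(4 + D) = (4 + D)*(D + I))
d(a) = 2*a² (d(a) = (a + ((-2)² + 4*(-2) + 4*2 - 2*2))*(a + a) = (a + (4 - 8 + 8 - 4))*(2*a) = (a + 0)*(2*a) = a*(2*a) = 2*a²)
j(s) = 8*√s (j(s) = (2*(-2)²)*√s = (2*4)*√s = 8*√s)
13*j(-26) = 13*(8*√(-26)) = 13*(8*(I*√26)) = 13*(8*I*√26) = 104*I*√26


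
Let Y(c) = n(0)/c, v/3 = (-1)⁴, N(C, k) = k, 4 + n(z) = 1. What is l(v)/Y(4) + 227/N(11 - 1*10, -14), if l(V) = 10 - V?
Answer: -1073/42 ≈ -25.548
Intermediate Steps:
n(z) = -3 (n(z) = -4 + 1 = -3)
v = 3 (v = 3*(-1)⁴ = 3*1 = 3)
Y(c) = -3/c
l(v)/Y(4) + 227/N(11 - 1*10, -14) = (10 - 1*3)/((-3/4)) + 227/(-14) = (10 - 3)/((-3*¼)) + 227*(-1/14) = 7/(-¾) - 227/14 = 7*(-4/3) - 227/14 = -28/3 - 227/14 = -1073/42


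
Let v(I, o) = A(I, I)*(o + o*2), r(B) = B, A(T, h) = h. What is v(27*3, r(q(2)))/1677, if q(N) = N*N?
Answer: 324/559 ≈ 0.57961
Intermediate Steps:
q(N) = N**2
v(I, o) = 3*I*o (v(I, o) = I*(o + o*2) = I*(o + 2*o) = I*(3*o) = 3*I*o)
v(27*3, r(q(2)))/1677 = (3*(27*3)*2**2)/1677 = (3*81*4)*(1/1677) = 972*(1/1677) = 324/559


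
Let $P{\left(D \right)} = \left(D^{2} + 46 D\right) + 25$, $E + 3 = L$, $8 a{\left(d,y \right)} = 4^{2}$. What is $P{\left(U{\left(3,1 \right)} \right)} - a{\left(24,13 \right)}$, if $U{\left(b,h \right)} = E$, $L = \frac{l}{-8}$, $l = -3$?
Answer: $- \frac{5815}{64} \approx -90.859$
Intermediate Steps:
$a{\left(d,y \right)} = 2$ ($a{\left(d,y \right)} = \frac{4^{2}}{8} = \frac{1}{8} \cdot 16 = 2$)
$L = \frac{3}{8}$ ($L = - \frac{3}{-8} = \left(-3\right) \left(- \frac{1}{8}\right) = \frac{3}{8} \approx 0.375$)
$E = - \frac{21}{8}$ ($E = -3 + \frac{3}{8} = - \frac{21}{8} \approx -2.625$)
$U{\left(b,h \right)} = - \frac{21}{8}$
$P{\left(D \right)} = 25 + D^{2} + 46 D$
$P{\left(U{\left(3,1 \right)} \right)} - a{\left(24,13 \right)} = \left(25 + \left(- \frac{21}{8}\right)^{2} + 46 \left(- \frac{21}{8}\right)\right) - 2 = \left(25 + \frac{441}{64} - \frac{483}{4}\right) - 2 = - \frac{5687}{64} - 2 = - \frac{5815}{64}$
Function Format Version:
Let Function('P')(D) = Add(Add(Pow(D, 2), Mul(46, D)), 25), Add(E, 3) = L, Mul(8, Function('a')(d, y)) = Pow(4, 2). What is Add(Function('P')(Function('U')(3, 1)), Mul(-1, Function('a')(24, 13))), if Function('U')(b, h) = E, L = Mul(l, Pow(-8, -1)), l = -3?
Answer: Rational(-5815, 64) ≈ -90.859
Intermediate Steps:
Function('a')(d, y) = 2 (Function('a')(d, y) = Mul(Rational(1, 8), Pow(4, 2)) = Mul(Rational(1, 8), 16) = 2)
L = Rational(3, 8) (L = Mul(-3, Pow(-8, -1)) = Mul(-3, Rational(-1, 8)) = Rational(3, 8) ≈ 0.37500)
E = Rational(-21, 8) (E = Add(-3, Rational(3, 8)) = Rational(-21, 8) ≈ -2.6250)
Function('U')(b, h) = Rational(-21, 8)
Function('P')(D) = Add(25, Pow(D, 2), Mul(46, D))
Add(Function('P')(Function('U')(3, 1)), Mul(-1, Function('a')(24, 13))) = Add(Add(25, Pow(Rational(-21, 8), 2), Mul(46, Rational(-21, 8))), Mul(-1, 2)) = Add(Add(25, Rational(441, 64), Rational(-483, 4)), -2) = Add(Rational(-5687, 64), -2) = Rational(-5815, 64)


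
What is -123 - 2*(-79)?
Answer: 35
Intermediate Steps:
-123 - 2*(-79) = -123 + 158 = 35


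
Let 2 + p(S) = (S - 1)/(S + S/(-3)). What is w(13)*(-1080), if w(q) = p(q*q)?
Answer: 92880/169 ≈ 549.59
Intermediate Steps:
p(S) = -2 + 3*(-1 + S)/(2*S) (p(S) = -2 + (S - 1)/(S + S/(-3)) = -2 + (-1 + S)/(S + S*(-⅓)) = -2 + (-1 + S)/(S - S/3) = -2 + (-1 + S)/((2*S/3)) = -2 + (-1 + S)*(3/(2*S)) = -2 + 3*(-1 + S)/(2*S))
w(q) = (-3 - q²)/(2*q²) (w(q) = (-3 - q*q)/(2*((q*q))) = (-3 - q²)/(2*(q²)) = (-3 - q²)/(2*q²))
w(13)*(-1080) = ((½)*(-3 - 1*13²)/13²)*(-1080) = ((½)*(1/169)*(-3 - 1*169))*(-1080) = ((½)*(1/169)*(-3 - 169))*(-1080) = ((½)*(1/169)*(-172))*(-1080) = -86/169*(-1080) = 92880/169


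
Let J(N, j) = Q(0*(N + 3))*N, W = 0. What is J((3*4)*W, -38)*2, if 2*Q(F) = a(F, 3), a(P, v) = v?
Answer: 0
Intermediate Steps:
Q(F) = 3/2 (Q(F) = (1/2)*3 = 3/2)
J(N, j) = 3*N/2
J((3*4)*W, -38)*2 = (3*((3*4)*0)/2)*2 = (3*(12*0)/2)*2 = ((3/2)*0)*2 = 0*2 = 0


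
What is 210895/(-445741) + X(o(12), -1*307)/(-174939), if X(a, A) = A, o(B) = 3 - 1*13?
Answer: -36756917918/77977484799 ≈ -0.47138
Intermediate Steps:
o(B) = -10 (o(B) = 3 - 13 = -10)
210895/(-445741) + X(o(12), -1*307)/(-174939) = 210895/(-445741) - 1*307/(-174939) = 210895*(-1/445741) - 307*(-1/174939) = -210895/445741 + 307/174939 = -36756917918/77977484799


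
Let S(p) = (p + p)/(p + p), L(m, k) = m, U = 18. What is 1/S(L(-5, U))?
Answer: 1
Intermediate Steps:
S(p) = 1 (S(p) = (2*p)/((2*p)) = (2*p)*(1/(2*p)) = 1)
1/S(L(-5, U)) = 1/1 = 1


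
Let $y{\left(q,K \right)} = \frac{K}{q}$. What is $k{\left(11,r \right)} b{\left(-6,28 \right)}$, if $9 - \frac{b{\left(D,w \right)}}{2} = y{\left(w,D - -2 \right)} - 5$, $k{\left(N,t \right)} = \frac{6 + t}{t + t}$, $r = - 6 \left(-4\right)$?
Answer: $\frac{495}{28} \approx 17.679$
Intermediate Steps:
$r = 24$ ($r = \left(-1\right) \left(-24\right) = 24$)
$k{\left(N,t \right)} = \frac{6 + t}{2 t}$
$b{\left(D,w \right)} = 28 - \frac{2 \left(2 + D\right)}{w}$ ($b{\left(D,w \right)} = 18 - 2 \left(\frac{D - -2}{w} - 5\right) = 18 - 2 \left(\frac{D + 2}{w} - 5\right) = 18 - 2 \left(\frac{2 + D}{w} - 5\right) = 18 - 2 \left(-5 + \frac{2 + D}{w}\right) = 18 + \left(10 - \frac{2 \left(2 + D\right)}{w}\right) = 28 - \frac{2 \left(2 + D\right)}{w}$)
$k{\left(11,r \right)} b{\left(-6,28 \right)} = \frac{6 + 24}{2 \cdot 24} \frac{2 \left(-2 - -6 + 14 \cdot 28\right)}{28} = \frac{1}{2} \cdot \frac{1}{24} \cdot 30 \cdot 2 \cdot \frac{1}{28} \left(-2 + 6 + 392\right) = \frac{5 \cdot 2 \cdot \frac{1}{28} \cdot 396}{8} = \frac{5}{8} \cdot \frac{198}{7} = \frac{495}{28}$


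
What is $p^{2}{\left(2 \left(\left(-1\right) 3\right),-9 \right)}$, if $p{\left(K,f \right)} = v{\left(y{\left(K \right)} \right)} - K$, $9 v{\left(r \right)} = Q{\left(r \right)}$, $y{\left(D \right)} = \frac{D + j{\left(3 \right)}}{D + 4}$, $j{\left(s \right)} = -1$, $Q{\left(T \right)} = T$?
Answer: $\frac{13225}{324} \approx 40.818$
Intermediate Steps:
$y{\left(D \right)} = \frac{-1 + D}{4 + D}$ ($y{\left(D \right)} = \frac{D - 1}{D + 4} = \frac{-1 + D}{4 + D}$)
$v{\left(r \right)} = \frac{r}{9}$
$p{\left(K,f \right)} = - K + \frac{-1 + K}{9 \left(4 + K\right)}$ ($p{\left(K,f \right)} = \frac{\frac{1}{4 + K} \left(-1 + K\right)}{9} - K = \frac{-1 + K}{9 \left(4 + K\right)} - K = - K + \frac{-1 + K}{9 \left(4 + K\right)}$)
$p^{2}{\left(2 \left(\left(-1\right) 3\right),-9 \right)} = \left(\frac{-1 + 2 \left(\left(-1\right) 3\right) - 9 \cdot 2 \left(\left(-1\right) 3\right) \left(4 + 2 \left(\left(-1\right) 3\right)\right)}{9 \left(4 + 2 \left(\left(-1\right) 3\right)\right)}\right)^{2} = \left(\frac{-1 + 2 \left(-3\right) - 9 \cdot 2 \left(-3\right) \left(4 + 2 \left(-3\right)\right)}{9 \left(4 + 2 \left(-3\right)\right)}\right)^{2} = \left(\frac{-1 - 6 - - 54 \left(4 - 6\right)}{9 \left(4 - 6\right)}\right)^{2} = \left(\frac{-1 - 6 - \left(-54\right) \left(-2\right)}{9 \left(-2\right)}\right)^{2} = \left(\frac{1}{9} \left(- \frac{1}{2}\right) \left(-1 - 6 - 108\right)\right)^{2} = \left(\frac{1}{9} \left(- \frac{1}{2}\right) \left(-115\right)\right)^{2} = \left(\frac{115}{18}\right)^{2} = \frac{13225}{324}$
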